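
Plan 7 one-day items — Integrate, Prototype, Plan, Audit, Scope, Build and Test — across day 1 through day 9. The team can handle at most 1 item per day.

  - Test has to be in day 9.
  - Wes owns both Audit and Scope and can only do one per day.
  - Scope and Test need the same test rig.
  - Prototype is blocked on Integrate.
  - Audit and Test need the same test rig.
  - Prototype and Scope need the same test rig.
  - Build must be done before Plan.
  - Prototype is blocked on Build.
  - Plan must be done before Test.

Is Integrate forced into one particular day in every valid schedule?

No

Integrate can be day 1 (e.g. Prototype=day 3, Test=day 9, Plan=day 4, Audit=day 5, Build=day 2, Integrate=day 1, Scope=day 6) or day 2 (e.g. Prototype in day 3; Plan in day 4; Integrate in day 2; Audit in day 5; Scope in day 6; Build in day 1; Test in day 9).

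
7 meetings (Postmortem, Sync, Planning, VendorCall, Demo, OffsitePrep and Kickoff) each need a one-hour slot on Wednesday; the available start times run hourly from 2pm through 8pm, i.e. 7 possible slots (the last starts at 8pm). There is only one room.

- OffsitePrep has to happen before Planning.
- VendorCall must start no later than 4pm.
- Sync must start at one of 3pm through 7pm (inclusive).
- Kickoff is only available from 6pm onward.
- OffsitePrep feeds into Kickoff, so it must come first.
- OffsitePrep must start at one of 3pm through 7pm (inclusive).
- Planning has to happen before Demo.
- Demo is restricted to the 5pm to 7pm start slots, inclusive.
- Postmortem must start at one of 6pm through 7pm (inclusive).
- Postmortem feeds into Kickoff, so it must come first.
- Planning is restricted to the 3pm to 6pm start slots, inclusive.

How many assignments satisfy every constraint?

Splitting on Postmortem: it can be 6pm (4), 7pm (4). Listing each branch's schedules as (Sync, Planning, VendorCall, Demo, OffsitePrep, Kickoff):
Postmortem=6pm: (3pm,5pm,2pm,7pm,4pm,8pm) (4pm,5pm,2pm,7pm,3pm,8pm) (5pm,4pm,2pm,7pm,3pm,8pm) (7pm,4pm,2pm,5pm,3pm,8pm) — 4.
Postmortem=7pm: (3pm,5pm,2pm,6pm,4pm,8pm) (4pm,5pm,2pm,6pm,3pm,8pm) (5pm,4pm,2pm,6pm,3pm,8pm) (6pm,4pm,2pm,5pm,3pm,8pm) — 4.
Summing: 4 + 4 = 8.

8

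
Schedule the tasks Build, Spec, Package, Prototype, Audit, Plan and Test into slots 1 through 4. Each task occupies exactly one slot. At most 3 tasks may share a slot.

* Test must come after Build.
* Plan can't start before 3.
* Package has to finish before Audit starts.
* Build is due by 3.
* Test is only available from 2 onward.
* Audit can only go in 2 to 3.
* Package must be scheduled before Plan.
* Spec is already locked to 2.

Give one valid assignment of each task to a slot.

Package -> 1; Spec -> 2; Test -> 2; Audit -> 2; Prototype -> 1; Plan -> 3; Build -> 1

Checking: Package(1) before Audit(2); Build(1) before Test(2); Package(1) before Plan(3); Build=1 in [1,3]; Plan=3 in [3,4]; Test=2 in [2,4]; Audit=2 in [2,3]; Spec=2 in [2,2]; max 3 per slot (cap 3).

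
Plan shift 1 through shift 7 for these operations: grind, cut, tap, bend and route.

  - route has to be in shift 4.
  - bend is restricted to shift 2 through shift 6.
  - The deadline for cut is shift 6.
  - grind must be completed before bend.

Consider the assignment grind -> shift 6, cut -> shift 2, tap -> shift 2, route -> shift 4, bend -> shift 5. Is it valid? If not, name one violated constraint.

bend is restricted to shift 2 through shift 6 — holds.
The deadline for cut is shift 6 — holds.
grind must be completed before bend — violated.
route has to be in shift 4 — holds.

Invalid. grind must be completed before bend.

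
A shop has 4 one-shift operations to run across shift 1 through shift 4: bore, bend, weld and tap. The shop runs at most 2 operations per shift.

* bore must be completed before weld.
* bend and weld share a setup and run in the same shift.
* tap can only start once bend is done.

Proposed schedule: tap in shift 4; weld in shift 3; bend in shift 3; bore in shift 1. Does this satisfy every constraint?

The shop runs at most 2 operations per shift — holds.
bend and weld share a setup and run in the same shift — holds.
tap can only start once bend is done — holds.
bore must be completed before weld — holds.

Yes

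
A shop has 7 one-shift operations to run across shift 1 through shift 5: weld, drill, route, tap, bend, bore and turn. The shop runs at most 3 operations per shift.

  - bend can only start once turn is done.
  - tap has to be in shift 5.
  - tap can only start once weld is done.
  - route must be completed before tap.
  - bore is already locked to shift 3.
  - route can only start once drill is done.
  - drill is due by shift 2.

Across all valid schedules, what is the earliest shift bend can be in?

Precedence pushes bend to at least shift 2.
bend at shift 2 is achievable: weld -> shift 1, bore -> shift 3, route -> shift 2, drill -> shift 1, tap -> shift 5, bend -> shift 2, turn -> shift 1.

shift 2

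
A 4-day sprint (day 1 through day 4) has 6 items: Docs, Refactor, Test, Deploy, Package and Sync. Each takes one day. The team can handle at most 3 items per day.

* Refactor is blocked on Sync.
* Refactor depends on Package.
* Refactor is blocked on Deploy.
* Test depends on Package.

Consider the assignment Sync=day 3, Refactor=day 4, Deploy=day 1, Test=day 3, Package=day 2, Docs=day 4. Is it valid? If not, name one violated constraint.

Test depends on Package — holds.
Refactor depends on Package — holds.
Refactor is blocked on Deploy — holds.
The team can handle at most 3 items per day — holds.
Refactor is blocked on Sync — holds.

Yes, all constraints hold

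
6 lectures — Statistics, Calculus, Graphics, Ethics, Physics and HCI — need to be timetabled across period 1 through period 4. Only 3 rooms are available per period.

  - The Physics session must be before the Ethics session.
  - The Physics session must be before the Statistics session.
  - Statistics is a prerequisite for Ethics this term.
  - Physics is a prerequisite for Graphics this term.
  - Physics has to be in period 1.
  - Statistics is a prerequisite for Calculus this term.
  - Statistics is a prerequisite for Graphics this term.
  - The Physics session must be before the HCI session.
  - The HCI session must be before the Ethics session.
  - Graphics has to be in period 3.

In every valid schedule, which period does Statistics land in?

Physics is fixed at period 1 and must come before Statistics, so Statistics is at least period 2.
Graphics is fixed at period 3 and must come after Statistics, so Statistics is at most period 2.
So Statistics must be period 2.

period 2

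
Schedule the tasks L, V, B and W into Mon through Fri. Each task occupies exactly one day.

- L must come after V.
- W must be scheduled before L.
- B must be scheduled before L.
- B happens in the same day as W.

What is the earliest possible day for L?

Tue

Precedence pushes L to at least Tue.
L at Tue is achievable: V in Mon; W in Mon; L in Tue; B in Mon.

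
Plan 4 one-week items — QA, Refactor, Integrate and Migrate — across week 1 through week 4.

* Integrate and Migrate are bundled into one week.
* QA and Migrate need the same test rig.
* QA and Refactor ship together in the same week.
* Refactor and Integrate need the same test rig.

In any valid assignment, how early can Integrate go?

week 1

Integrate at week 1 is achievable: Refactor -> week 2; QA -> week 2; Integrate -> week 1; Migrate -> week 1.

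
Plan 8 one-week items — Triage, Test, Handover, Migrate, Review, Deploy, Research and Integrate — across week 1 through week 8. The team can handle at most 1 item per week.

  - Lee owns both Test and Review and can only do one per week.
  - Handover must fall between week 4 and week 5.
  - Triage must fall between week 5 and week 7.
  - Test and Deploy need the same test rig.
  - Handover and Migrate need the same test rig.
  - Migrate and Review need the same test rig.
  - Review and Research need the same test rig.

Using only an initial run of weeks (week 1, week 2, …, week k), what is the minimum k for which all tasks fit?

With at most 1 per week and 8 tasks, at least 8 weeks are needed.
Triage can't be placed before week 5, so the schedule must run through at least week 5.
8 works (last occupied week: week 8): for example Review in week 3; Research in week 7; Triage in week 5; Deploy in week 6; Integrate in week 8; Test in week 1; Handover in week 4; Migrate in week 2.

8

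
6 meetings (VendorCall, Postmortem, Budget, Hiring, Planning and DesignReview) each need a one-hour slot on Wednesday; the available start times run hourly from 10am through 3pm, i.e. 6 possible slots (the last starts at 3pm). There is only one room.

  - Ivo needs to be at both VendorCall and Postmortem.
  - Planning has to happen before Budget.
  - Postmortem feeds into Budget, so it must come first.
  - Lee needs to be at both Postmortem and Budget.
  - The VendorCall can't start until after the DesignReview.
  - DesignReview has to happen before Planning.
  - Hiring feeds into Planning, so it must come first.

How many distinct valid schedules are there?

33

Splitting on VendorCall: it can be 11am (3), 12pm (6), 1pm (8), 2pm (8), 3pm (8). Listing each branch's schedules as (Postmortem, Budget, Hiring, Planning, DesignReview):
VendorCall=11am: (12pm,3pm,1pm,2pm,10am) (1pm,3pm,12pm,2pm,10am) (2pm,3pm,12pm,1pm,10am) — 3.
VendorCall=12pm: (10am,3pm,1pm,2pm,11am) (11am,3pm,1pm,2pm,10am) (1pm,3pm,10am,2pm,11am) (1pm,3pm,11am,2pm,10am) (2pm,3pm,10am,1pm,11am) (2pm,3pm,11am,1pm,10am) — 6.
VendorCall=1pm: (10am,3pm,11am,2pm,12pm) (10am,3pm,12pm,2pm,11am) (11am,3pm,10am,2pm,12pm) (11am,3pm,12pm,2pm,10am) (12pm,3pm,10am,2pm,11am) (12pm,3pm,11am,2pm,10am) (2pm,3pm,10am,12pm,11am) (2pm,3pm,11am,12pm,10am) — 8.
VendorCall=2pm: (10am,3pm,11am,1pm,12pm) (10am,3pm,12pm,1pm,11am) (11am,3pm,10am,1pm,12pm) (11am,3pm,12pm,1pm,10am) (12pm,3pm,10am,1pm,11am) (12pm,3pm,11am,1pm,10am) (1pm,3pm,10am,12pm,11am) (1pm,3pm,11am,12pm,10am) — 8.
VendorCall=3pm: (10am,2pm,11am,1pm,12pm) (10am,2pm,12pm,1pm,11am) (11am,2pm,10am,1pm,12pm) (11am,2pm,12pm,1pm,10am) (12pm,2pm,10am,1pm,11am) (12pm,2pm,11am,1pm,10am) (1pm,2pm,10am,12pm,11am) (1pm,2pm,11am,12pm,10am) — 8.
Summing: 3 + 6 + 8 + 8 + 8 = 33.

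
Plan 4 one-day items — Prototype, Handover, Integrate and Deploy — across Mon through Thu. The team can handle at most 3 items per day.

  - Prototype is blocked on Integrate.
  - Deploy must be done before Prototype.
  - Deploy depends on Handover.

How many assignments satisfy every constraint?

Splitting on Prototype: it can be Wed (2), Thu (9). Listing each branch's schedules as (Handover, Integrate, Deploy):
Prototype=Wed: (Mon,Mon,Tue) (Mon,Tue,Tue) — 2.
Prototype=Thu: (Mon,Mon,Tue) (Mon,Mon,Wed) (Mon,Tue,Tue) (Mon,Tue,Wed) (Mon,Wed,Tue) (Mon,Wed,Wed) (Tue,Mon,Wed) (Tue,Tue,Wed) (Tue,Wed,Wed) — 9.
Summing: 2 + 9 = 11.

11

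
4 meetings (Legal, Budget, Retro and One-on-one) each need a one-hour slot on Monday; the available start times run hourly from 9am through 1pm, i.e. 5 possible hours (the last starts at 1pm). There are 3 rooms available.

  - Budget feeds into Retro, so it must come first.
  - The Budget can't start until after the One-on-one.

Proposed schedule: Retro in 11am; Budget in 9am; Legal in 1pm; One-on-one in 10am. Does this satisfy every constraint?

No. The Budget can't start until after the One-on-one is not satisfied.

Budget feeds into Retro, so it must come first — holds.
There are 3 rooms available — holds.
The Budget can't start until after the One-on-one — violated.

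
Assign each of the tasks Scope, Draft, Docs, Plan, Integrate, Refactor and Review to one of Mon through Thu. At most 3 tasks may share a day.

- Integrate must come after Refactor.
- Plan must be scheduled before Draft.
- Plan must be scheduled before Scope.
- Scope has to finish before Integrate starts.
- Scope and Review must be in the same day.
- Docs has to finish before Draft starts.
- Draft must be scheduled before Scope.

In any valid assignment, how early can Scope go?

Wed

Precedence pushes Scope to at least Wed; downstream work caps Scope at Wed.
Scope at Wed is achievable: Plan in Mon; Docs in Mon; Draft in Tue; Refactor in Mon; Review in Wed; Integrate in Thu; Scope in Wed.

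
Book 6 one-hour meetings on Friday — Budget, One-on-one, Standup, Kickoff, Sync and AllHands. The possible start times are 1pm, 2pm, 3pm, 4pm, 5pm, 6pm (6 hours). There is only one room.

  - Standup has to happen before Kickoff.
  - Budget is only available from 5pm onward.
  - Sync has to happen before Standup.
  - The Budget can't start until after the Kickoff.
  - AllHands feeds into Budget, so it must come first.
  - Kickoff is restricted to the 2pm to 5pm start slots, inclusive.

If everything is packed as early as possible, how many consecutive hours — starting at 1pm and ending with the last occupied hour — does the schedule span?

The precedence chain requires at least 4 distinct hours.
With at most 1 per hour and 6 meetings, at least 6 hours are needed.
Budget can't be placed before 5pm — that is hour 5 counting from 1pm — so the schedule must run through at least 5 hours.
6 works (last occupied hour: 6pm): for example Budget -> 5pm; Sync -> 1pm; AllHands -> 4pm; Standup -> 2pm; Kickoff -> 3pm; One-on-one -> 6pm.

6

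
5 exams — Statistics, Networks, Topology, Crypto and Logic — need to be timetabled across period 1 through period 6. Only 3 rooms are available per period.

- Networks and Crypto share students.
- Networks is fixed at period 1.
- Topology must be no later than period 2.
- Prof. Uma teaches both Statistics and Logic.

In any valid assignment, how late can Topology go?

Topology's own window allows nothing later than period 2.
Topology at period 2 is achievable: Topology in period 2, Logic in period 2, Networks in period 1, Crypto in period 2, Statistics in period 1.

period 2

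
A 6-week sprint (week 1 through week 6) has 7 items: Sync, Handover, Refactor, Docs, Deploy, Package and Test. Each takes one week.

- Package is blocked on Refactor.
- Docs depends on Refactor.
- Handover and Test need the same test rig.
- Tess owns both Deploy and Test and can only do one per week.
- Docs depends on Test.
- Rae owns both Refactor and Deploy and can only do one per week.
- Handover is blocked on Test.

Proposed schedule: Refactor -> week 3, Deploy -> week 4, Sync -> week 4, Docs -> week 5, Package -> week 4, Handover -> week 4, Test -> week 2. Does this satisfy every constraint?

Handover is blocked on Test — holds.
Package is blocked on Refactor — holds.
Docs depends on Refactor — holds.
Rae owns both Refactor and Deploy and can only do one per week — holds.
Handover and Test need the same test rig — holds.
Docs depends on Test — holds.
Tess owns both Deploy and Test and can only do one per week — holds.

Yes, all constraints hold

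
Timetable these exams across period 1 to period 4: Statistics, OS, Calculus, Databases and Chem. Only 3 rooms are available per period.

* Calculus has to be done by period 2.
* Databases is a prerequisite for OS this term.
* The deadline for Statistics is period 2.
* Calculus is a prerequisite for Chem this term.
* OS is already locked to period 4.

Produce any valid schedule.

Chem=period 2, Calculus=period 1, OS=period 4, Statistics=period 1, Databases=period 1

Checking: Calculus(period 1) before Chem(period 2); Databases(period 1) before OS(period 4); OS=period 4 in [period 4,period 4]; Statistics=period 1 in [period 1,period 2]; Calculus=period 1 in [period 1,period 2]; max 3 per period (cap 3).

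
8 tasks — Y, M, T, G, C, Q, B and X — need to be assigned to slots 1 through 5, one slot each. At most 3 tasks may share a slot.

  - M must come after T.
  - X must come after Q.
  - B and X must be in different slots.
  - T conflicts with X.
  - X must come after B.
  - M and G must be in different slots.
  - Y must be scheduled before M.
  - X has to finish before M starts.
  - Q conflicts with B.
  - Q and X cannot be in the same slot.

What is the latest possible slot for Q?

Downstream work caps Q at 3.
Q at 3 is achievable: B -> 1; T -> 1; G -> 2; M -> 5; Q -> 3; C -> 2; Y -> 1; X -> 4.

3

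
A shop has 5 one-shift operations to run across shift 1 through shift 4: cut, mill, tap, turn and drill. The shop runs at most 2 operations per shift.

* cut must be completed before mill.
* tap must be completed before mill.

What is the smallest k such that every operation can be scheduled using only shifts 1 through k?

The precedence chain requires at least 2 distinct shifts.
With at most 2 per shift and 5 operations, at least 3 shifts are needed.
3 works (last occupied shift: shift 3): for example cut in shift 1, tap in shift 1, turn in shift 2, drill in shift 3, mill in shift 2.

3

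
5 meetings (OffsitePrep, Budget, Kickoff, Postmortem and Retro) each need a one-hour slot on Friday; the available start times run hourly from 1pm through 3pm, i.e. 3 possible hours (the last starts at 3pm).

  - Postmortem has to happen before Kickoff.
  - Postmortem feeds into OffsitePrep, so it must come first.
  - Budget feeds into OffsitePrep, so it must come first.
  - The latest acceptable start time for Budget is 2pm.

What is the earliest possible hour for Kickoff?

Precedence pushes Kickoff to at least 2pm.
Kickoff at 2pm is achievable: Postmortem=1pm, Kickoff=2pm, OffsitePrep=2pm, Retro=1pm, Budget=1pm.

2pm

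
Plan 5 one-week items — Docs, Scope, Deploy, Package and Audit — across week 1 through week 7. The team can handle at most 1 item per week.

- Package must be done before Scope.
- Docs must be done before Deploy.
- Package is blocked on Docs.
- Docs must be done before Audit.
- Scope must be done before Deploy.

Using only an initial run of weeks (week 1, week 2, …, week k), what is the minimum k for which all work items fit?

5

The precedence chain requires at least 4 distinct weeks.
With at most 1 per week and 5 work items, at least 5 weeks are needed.
5 works (last occupied week: week 5): for example Deploy in week 4, Docs in week 1, Package in week 2, Scope in week 3, Audit in week 5.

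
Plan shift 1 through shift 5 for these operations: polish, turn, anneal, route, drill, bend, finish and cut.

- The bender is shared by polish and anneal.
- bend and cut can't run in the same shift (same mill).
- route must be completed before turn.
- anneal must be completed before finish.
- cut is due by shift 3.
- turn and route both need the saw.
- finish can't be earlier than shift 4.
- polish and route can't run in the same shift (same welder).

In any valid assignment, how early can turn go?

shift 2

Precedence pushes turn to at least shift 2.
turn at shift 2 is achievable: polish=shift 2, bend=shift 2, finish=shift 4, route=shift 1, cut=shift 1, drill=shift 1, anneal=shift 1, turn=shift 2.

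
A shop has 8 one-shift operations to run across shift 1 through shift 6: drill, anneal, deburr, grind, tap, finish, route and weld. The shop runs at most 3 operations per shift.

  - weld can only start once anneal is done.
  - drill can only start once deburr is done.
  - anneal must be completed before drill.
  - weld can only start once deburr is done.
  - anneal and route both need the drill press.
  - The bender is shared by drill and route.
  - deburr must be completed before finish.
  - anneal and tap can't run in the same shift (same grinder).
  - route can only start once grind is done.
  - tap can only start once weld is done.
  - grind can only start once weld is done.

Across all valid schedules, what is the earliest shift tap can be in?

shift 3

Precedence pushes tap to at least shift 3.
tap at shift 3 is achievable: grind -> shift 3, anneal -> shift 1, weld -> shift 2, route -> shift 4, finish -> shift 2, deburr -> shift 1, drill -> shift 2, tap -> shift 3.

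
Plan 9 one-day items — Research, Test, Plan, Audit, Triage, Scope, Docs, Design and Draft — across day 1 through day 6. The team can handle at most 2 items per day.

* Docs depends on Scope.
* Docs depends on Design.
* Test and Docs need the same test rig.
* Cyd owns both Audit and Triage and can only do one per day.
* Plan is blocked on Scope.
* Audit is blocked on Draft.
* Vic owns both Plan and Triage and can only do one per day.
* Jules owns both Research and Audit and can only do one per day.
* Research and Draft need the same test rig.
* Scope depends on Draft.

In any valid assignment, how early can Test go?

Test at day 1 is achievable: Scope in day 2, Triage in day 5, Design in day 2, Draft in day 1, Docs in day 3, Test in day 1, Audit in day 4, Research in day 5, Plan in day 3.

day 1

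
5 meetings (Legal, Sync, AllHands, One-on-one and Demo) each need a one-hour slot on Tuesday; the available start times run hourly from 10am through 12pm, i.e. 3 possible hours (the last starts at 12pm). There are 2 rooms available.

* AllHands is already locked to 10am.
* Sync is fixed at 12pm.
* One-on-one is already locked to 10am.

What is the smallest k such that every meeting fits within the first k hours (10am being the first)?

3 hours

With at most 2 per hour and 5 meetings, at least 3 hours are needed.
Sync can't be placed before 12pm — that is hour 3 counting from 10am — so the schedule must run through at least 3 hours.
3 works (last occupied hour: 12pm): for example AllHands -> 10am, Sync -> 12pm, Legal -> 11am, Demo -> 11am, One-on-one -> 10am.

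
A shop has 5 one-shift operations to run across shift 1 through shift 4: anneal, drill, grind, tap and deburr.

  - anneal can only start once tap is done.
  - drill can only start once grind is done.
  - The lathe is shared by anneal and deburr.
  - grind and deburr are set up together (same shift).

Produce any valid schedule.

grind -> shift 1, tap -> shift 1, deburr -> shift 1, anneal -> shift 2, drill -> shift 2

Checking: grind(shift 1) before drill(shift 2); tap(shift 1) before anneal(shift 2); anneal(shift 2) != deburr(shift 1); grind = deburr = shift 1.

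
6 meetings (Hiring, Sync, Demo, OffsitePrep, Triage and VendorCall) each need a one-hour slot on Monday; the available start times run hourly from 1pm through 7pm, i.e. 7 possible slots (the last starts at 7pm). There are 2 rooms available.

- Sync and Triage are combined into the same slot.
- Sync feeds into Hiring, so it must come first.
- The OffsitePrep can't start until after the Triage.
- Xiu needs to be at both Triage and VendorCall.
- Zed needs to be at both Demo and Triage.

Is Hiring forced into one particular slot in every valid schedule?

No

Hiring can be 2pm (e.g. VendorCall=3pm, Demo=3pm, Sync=1pm, Triage=1pm, Hiring=2pm, OffsitePrep=2pm) or 3pm (e.g. Sync in 1pm; VendorCall in 3pm; OffsitePrep in 2pm; Demo in 2pm; Triage in 1pm; Hiring in 3pm).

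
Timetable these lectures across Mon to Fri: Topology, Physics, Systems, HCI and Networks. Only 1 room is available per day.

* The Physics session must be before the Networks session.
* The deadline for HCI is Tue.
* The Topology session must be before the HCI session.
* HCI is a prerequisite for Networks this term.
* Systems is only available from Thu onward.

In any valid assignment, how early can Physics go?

Wed

Downstream work caps Physics at Thu.
Physics at Wed is achievable: HCI -> Tue; Networks -> Fri; Physics -> Wed; Topology -> Mon; Systems -> Thu.
Nothing earlier works — the capacity limit rule out every day before Wed.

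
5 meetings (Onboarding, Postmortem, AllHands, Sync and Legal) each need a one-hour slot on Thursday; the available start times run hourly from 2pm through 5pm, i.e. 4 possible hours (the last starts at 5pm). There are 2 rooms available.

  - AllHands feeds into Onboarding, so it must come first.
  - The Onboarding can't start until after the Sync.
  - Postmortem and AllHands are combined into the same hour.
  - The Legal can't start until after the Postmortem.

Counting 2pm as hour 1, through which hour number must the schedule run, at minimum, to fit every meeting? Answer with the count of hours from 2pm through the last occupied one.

The precedence chain requires at least 2 distinct hours.
With at most 2 per hour and 5 meetings, at least 3 hours are needed.
3 works (last occupied hour: 4pm): for example Postmortem in 2pm, Legal in 3pm, Sync in 3pm, Onboarding in 4pm, AllHands in 2pm.

3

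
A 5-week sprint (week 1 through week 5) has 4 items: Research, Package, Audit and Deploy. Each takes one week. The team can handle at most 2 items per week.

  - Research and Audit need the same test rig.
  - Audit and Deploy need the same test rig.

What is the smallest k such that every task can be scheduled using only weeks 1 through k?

With at most 2 per week and 4 tasks, at least 2 weeks are needed.
2 works (last occupied week: week 2): for example Deploy in week 1; Package in week 2; Audit in week 2; Research in week 1.

2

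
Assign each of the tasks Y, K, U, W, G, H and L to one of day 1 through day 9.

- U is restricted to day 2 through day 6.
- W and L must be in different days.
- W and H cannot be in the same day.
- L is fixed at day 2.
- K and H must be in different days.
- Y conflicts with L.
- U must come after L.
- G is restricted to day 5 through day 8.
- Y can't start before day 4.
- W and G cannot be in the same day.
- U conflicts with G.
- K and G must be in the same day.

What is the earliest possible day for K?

K must be in the same day as G, which can't be before day 5, so K is at least day 5; K must be in the same day as G, which can't be after day 8, so K is at most day 8.
K at day 5 is achievable: W=day 1, K=day 5, L=day 2, U=day 3, G=day 5, Y=day 4, H=day 2.

day 5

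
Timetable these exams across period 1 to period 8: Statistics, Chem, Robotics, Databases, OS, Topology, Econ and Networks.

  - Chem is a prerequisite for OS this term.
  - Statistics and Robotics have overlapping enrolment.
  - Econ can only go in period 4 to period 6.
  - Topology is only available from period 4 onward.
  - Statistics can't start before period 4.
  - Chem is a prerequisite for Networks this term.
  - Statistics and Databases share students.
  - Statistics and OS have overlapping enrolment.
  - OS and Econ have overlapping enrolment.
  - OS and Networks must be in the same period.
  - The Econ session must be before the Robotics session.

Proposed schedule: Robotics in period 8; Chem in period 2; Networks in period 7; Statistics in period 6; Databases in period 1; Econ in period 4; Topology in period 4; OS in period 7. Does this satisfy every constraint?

OS and Econ have overlapping enrolment — holds.
Topology is only available from period 4 onward — holds.
Chem is a prerequisite for Networks this term — holds.
OS and Networks must be in the same period — holds.
Statistics can't start before period 4 — holds.
Statistics and Databases share students — holds.
Statistics and OS have overlapping enrolment — holds.
Chem is a prerequisite for OS this term — holds.
Econ can only go in period 4 to period 6 — holds.
The Econ session must be before the Robotics session — holds.
Statistics and Robotics have overlapping enrolment — holds.

Valid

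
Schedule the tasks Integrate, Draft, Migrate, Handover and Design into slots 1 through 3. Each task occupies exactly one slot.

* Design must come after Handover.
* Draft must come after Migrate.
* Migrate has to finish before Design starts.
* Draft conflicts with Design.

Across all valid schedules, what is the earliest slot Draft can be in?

2

Precedence pushes Draft to at least 2.
Draft at 2 is achievable: Draft in 2; Integrate in 1; Design in 3; Handover in 1; Migrate in 1.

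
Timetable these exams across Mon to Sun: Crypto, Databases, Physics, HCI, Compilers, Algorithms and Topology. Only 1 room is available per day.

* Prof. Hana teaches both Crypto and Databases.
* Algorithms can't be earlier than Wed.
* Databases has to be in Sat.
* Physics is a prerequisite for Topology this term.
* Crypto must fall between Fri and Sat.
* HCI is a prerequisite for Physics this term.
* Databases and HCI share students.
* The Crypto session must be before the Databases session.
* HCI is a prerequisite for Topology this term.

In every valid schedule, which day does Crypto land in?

Crypto's window is Fri–Sat.
Databases is fixed at Sat, and Crypto can't share a day with Databases.
So Crypto must be Fri.

Fri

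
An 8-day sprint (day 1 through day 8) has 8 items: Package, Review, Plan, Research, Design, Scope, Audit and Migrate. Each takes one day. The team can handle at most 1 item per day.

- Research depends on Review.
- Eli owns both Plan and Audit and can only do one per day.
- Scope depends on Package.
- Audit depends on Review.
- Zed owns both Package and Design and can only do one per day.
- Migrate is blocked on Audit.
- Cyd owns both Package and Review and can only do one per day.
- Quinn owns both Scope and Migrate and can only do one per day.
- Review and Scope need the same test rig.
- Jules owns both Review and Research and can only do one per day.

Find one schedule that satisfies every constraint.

Audit -> day 2, Review -> day 1, Package -> day 3, Scope -> day 5, Plan -> day 7, Design -> day 8, Migrate -> day 6, Research -> day 4

Checking: Package(day 3) before Scope(day 5); Audit(day 2) before Migrate(day 6); Review(day 1) before Research(day 4); Review(day 1) before Audit(day 2); Plan(day 7) != Audit(day 2); Package(day 3) != Design(day 8); Review(day 1) != Scope(day 5); Review(day 1) != Research(day 4); Package(day 3) != Review(day 1); Scope(day 5) != Migrate(day 6); max 1 per day (cap 1).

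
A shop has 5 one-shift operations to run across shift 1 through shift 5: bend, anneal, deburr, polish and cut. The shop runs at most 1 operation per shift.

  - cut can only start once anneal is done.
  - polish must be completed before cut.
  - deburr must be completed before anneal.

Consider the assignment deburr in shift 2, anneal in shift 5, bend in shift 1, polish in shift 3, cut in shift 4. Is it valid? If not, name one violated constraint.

No — it violates: cut can only start once anneal is done

The shop runs at most 1 operation per shift — holds.
polish must be completed before cut — holds.
cut can only start once anneal is done — violated.
deburr must be completed before anneal — holds.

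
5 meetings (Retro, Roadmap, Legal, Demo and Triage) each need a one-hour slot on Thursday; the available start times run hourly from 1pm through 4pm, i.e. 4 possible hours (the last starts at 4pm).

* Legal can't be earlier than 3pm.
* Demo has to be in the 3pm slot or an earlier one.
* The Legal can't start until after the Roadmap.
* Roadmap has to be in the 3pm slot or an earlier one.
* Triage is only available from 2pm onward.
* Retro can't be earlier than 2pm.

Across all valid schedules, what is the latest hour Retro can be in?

4pm

Retro is available from 2pm.
Retro at 4pm is achievable: Roadmap -> 1pm, Triage -> 2pm, Retro -> 4pm, Legal -> 3pm, Demo -> 1pm.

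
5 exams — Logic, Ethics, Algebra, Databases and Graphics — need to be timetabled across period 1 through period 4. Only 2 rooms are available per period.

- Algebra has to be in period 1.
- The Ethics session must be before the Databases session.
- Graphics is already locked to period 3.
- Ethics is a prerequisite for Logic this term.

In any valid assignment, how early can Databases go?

period 2

Precedence pushes Databases to at least period 2.
Databases at period 2 is achievable: Databases in period 2, Logic in period 2, Algebra in period 1, Ethics in period 1, Graphics in period 3.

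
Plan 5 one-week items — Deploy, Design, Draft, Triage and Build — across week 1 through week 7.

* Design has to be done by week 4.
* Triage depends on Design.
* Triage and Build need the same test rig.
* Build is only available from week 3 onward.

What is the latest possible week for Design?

Design's own window allows nothing later than week 4.
Design at week 4 is achievable: Build in week 3; Triage in week 5; Draft in week 1; Design in week 4; Deploy in week 1.

week 4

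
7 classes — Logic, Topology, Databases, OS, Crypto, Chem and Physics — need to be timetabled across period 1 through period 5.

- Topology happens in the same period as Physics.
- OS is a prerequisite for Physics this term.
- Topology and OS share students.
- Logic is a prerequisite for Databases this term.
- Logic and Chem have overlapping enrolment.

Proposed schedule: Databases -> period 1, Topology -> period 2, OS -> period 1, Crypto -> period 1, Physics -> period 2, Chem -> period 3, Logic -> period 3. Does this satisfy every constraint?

Logic is a prerequisite for Databases this term — violated.
Topology and OS share students — holds.
Logic and Chem have overlapping enrolment — violated.
OS is a prerequisite for Physics this term — holds.
Topology happens in the same period as Physics — holds.

No — it violates: Logic is a prerequisite for Databases this term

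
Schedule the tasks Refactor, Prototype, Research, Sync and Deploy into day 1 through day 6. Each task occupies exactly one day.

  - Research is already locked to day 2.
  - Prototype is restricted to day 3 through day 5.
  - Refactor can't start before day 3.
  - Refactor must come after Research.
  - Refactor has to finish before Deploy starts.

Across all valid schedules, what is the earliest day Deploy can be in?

day 4

Precedence pushes Deploy to at least day 4.
Deploy at day 4 is achievable: Deploy -> day 4; Sync -> day 1; Prototype -> day 3; Research -> day 2; Refactor -> day 3.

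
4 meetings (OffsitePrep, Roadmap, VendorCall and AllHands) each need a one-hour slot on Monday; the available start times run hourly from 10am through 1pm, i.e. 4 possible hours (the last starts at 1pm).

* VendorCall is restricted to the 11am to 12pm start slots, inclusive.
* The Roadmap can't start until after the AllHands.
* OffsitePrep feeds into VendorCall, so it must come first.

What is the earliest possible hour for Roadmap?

Precedence pushes Roadmap to at least 11am.
Roadmap at 11am is achievable: Roadmap in 11am; VendorCall in 11am; AllHands in 10am; OffsitePrep in 10am.

11am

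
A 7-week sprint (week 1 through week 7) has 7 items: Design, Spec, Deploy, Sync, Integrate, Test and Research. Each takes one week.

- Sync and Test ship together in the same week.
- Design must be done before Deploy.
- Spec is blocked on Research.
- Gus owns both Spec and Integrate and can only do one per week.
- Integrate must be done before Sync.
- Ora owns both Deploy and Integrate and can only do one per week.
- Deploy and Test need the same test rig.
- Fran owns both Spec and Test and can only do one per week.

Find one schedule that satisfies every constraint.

Integrate=week 1, Deploy=week 2, Design=week 1, Sync=week 3, Test=week 3, Spec=week 2, Research=week 1

Checking: Research(week 1) before Spec(week 2); Design(week 1) before Deploy(week 2); Integrate(week 1) before Sync(week 3); Spec(week 2) != Integrate(week 1); Deploy(week 2) != Test(week 3); Spec(week 2) != Test(week 3); Deploy(week 2) != Integrate(week 1); Sync = Test = week 3.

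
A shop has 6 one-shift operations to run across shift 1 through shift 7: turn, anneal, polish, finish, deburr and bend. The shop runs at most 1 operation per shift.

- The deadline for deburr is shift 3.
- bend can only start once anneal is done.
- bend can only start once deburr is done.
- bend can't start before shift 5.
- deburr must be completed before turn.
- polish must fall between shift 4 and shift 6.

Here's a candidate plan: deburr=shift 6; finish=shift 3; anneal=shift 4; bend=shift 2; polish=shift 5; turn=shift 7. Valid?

bend can only start once anneal is done — violated.
polish must fall between shift 4 and shift 6 — holds.
bend can't start before shift 5 — violated.
The deadline for deburr is shift 3 — violated.
The shop runs at most 1 operation per shift — holds.
bend can only start once deburr is done — violated.
deburr must be completed before turn — holds.

No — it violates: bend can only start once deburr is done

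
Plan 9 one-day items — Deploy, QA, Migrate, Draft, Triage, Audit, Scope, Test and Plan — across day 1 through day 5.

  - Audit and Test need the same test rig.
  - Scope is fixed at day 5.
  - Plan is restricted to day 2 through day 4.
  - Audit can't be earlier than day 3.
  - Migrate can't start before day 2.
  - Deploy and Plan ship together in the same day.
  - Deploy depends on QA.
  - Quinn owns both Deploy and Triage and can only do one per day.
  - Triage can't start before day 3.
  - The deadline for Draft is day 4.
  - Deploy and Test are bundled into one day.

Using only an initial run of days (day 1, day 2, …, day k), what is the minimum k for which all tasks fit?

The precedence chain requires at least 2 distinct days.
Scope can't be placed before day 5, so the schedule must run through at least day 5.
5 works (last occupied day: day 5): for example Audit=day 3; QA=day 1; Deploy=day 2; Triage=day 3; Test=day 2; Scope=day 5; Plan=day 2; Draft=day 1; Migrate=day 2.

5 days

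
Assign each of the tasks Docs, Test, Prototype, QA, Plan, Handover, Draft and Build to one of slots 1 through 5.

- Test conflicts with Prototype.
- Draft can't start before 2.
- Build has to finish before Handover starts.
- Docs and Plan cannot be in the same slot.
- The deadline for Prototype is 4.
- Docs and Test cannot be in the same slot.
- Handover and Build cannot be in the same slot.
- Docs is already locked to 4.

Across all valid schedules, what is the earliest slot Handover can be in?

2

Precedence pushes Handover to at least 2.
Handover at 2 is achievable: Prototype in 1, Handover in 2, Plan in 1, Docs in 4, Test in 2, Build in 1, Draft in 2, QA in 1.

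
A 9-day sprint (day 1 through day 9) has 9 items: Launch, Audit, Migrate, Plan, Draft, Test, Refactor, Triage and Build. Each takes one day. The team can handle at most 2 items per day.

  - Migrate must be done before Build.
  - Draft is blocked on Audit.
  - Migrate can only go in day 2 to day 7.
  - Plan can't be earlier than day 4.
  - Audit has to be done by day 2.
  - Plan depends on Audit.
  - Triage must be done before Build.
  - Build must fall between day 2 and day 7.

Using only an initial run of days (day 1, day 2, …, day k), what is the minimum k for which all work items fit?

5

The precedence chain requires at least 2 distinct days.
With at most 2 per day and 9 work items, at least 5 days are needed.
Plan can't be placed before day 4, so the schedule must run through at least day 4.
5 works (last occupied day: day 5): for example Test=day 4, Plan=day 4, Migrate=day 2, Audit=day 1, Build=day 3, Draft=day 2, Refactor=day 5, Triage=day 1, Launch=day 3.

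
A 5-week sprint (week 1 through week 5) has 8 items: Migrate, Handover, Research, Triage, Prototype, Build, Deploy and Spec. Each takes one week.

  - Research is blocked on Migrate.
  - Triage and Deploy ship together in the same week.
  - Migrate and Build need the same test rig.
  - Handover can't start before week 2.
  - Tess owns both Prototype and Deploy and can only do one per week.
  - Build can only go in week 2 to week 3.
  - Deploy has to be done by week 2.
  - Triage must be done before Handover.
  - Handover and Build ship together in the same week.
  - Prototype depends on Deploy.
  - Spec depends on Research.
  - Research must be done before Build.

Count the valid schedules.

Splitting on Triage: it can be week 1 (12), week 2 (9). Listing each branch's schedules as (Migrate, Handover, Research, Prototype, Build, Deploy, Spec) by week number:
Triage=week 1: (1,3,2,2,3,1,3) (1,3,2,2,3,1,4) (1,3,2,2,3,1,5) (1,3,2,3,3,1,3) (1,3,2,3,3,1,4) (1,3,2,3,3,1,5) (1,3,2,4,3,1,3) (1,3,2,4,3,1,4) (1,3,2,4,3,1,5) (1,3,2,5,3,1,3) (1,3,2,5,3,1,4) (1,3,2,5,3,1,5) — 12.
Triage=week 2: (1,3,2,3,3,2,3) (1,3,2,3,3,2,4) (1,3,2,3,3,2,5) (1,3,2,4,3,2,3) (1,3,2,4,3,2,4) (1,3,2,4,3,2,5) (1,3,2,5,3,2,3) (1,3,2,5,3,2,4) (1,3,2,5,3,2,5) — 9.
Summing: 12 + 9 = 21.

21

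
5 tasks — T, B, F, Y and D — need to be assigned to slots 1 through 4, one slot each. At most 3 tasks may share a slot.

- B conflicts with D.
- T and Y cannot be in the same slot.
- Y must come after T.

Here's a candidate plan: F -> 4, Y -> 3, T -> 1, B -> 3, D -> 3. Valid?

B conflicts with D — violated.
At most 3 tasks may share a slot — holds.
Y must come after T — holds.
T and Y cannot be in the same slot — holds.

No — it violates: B conflicts with D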